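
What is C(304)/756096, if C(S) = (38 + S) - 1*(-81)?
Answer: 141/252032 ≈ 0.00055945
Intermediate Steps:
C(S) = 119 + S (C(S) = (38 + S) + 81 = 119 + S)
C(304)/756096 = (119 + 304)/756096 = 423*(1/756096) = 141/252032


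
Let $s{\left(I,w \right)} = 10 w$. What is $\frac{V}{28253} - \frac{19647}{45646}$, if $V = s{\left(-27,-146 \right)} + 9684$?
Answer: $- \frac{179693987}{1289636438} \approx -0.13934$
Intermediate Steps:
$V = 8224$ ($V = 10 \left(-146\right) + 9684 = -1460 + 9684 = 8224$)
$\frac{V}{28253} - \frac{19647}{45646} = \frac{8224}{28253} - \frac{19647}{45646} = - \frac{179693987}{1289636438}$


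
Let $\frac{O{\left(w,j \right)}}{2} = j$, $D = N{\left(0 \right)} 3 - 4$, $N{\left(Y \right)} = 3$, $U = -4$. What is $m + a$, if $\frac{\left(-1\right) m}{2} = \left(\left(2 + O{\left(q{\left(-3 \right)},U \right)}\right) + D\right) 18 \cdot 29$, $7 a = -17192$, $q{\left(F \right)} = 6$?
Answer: $-1412$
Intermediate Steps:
$D = 5$ ($D = 3 \cdot 3 - 4 = 9 - 4 = 5$)
$O{\left(w,j \right)} = 2 j$
$a = -2456$ ($a = \frac{1}{7} \left(-17192\right) = -2456$)
$m = 1044$ ($m = - 2 \left(\left(2 + 2 \left(-4\right)\right) + 5\right) 18 \cdot 29 = - 2 \left(\left(2 - 8\right) + 5\right) 18 \cdot 29 = - 2 \left(-6 + 5\right) 18 \cdot 29 = - 2 \left(-1\right) 18 \cdot 29 = - 2 \left(\left(-18\right) 29\right) = \left(-2\right) \left(-522\right) = 1044$)
$m + a = 1044 - 2456 = -1412$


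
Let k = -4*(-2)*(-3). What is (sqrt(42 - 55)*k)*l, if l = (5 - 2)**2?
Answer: -216*I*sqrt(13) ≈ -778.8*I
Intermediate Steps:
l = 9 (l = 3**2 = 9)
k = -24 (k = 8*(-3) = -24)
(sqrt(42 - 55)*k)*l = (sqrt(42 - 55)*(-24))*9 = (sqrt(-13)*(-24))*9 = ((I*sqrt(13))*(-24))*9 = -24*I*sqrt(13)*9 = -216*I*sqrt(13)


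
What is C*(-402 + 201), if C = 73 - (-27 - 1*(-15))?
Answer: -17085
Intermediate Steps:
C = 85 (C = 73 - (-27 + 15) = 73 - 1*(-12) = 73 + 12 = 85)
C*(-402 + 201) = 85*(-402 + 201) = 85*(-201) = -17085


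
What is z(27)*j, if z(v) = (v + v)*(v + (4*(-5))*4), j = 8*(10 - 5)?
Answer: -114480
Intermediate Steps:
j = 40 (j = 8*5 = 40)
z(v) = 2*v*(-80 + v) (z(v) = (2*v)*(v - 20*4) = (2*v)*(v - 80) = (2*v)*(-80 + v) = 2*v*(-80 + v))
z(27)*j = (2*27*(-80 + 27))*40 = (2*27*(-53))*40 = -2862*40 = -114480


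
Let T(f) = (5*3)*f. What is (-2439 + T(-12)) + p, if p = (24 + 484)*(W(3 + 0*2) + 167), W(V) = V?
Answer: 83741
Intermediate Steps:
T(f) = 15*f
p = 86360 (p = (24 + 484)*((3 + 0*2) + 167) = 508*((3 + 0) + 167) = 508*(3 + 167) = 508*170 = 86360)
(-2439 + T(-12)) + p = (-2439 + 15*(-12)) + 86360 = (-2439 - 180) + 86360 = -2619 + 86360 = 83741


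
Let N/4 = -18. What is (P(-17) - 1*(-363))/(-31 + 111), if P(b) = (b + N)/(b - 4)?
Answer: 482/105 ≈ 4.5905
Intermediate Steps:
N = -72 (N = 4*(-18) = -72)
P(b) = (-72 + b)/(-4 + b) (P(b) = (b - 72)/(b - 4) = (-72 + b)/(-4 + b))
(P(-17) - 1*(-363))/(-31 + 111) = ((-72 - 17)/(-4 - 17) - 1*(-363))/(-31 + 111) = (-89/(-21) + 363)/80 = (-1/21*(-89) + 363)*(1/80) = (89/21 + 363)*(1/80) = (7712/21)*(1/80) = 482/105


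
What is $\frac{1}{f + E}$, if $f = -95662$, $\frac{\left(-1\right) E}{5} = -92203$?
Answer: $\frac{1}{365353} \approx 2.7371 \cdot 10^{-6}$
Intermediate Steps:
$E = 461015$ ($E = \left(-5\right) \left(-92203\right) = 461015$)
$\frac{1}{f + E} = \frac{1}{-95662 + 461015} = \frac{1}{365353}$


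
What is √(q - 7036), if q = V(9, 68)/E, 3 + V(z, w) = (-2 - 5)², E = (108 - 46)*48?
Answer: I*√973667685/372 ≈ 83.881*I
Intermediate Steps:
E = 2976 (E = 62*48 = 2976)
V(z, w) = 46 (V(z, w) = -3 + (-2 - 5)² = -3 + (-7)² = -3 + 49 = 46)
q = 23/1488 (q = 46/2976 = 46*(1/2976) = 23/1488 ≈ 0.015457)
√(q - 7036) = √(23/1488 - 7036) = √(-10469545/1488) = I*√973667685/372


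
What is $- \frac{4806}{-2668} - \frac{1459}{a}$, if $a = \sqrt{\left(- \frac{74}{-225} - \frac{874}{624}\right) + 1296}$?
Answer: $\frac{2403}{1334} - \frac{43770 \sqrt{787834346}}{30301321} \approx -38.743$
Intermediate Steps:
$a = \frac{\sqrt{787834346}}{780}$ ($a = \sqrt{\left(\left(-74\right) \left(- \frac{1}{225}\right) - \frac{437}{312}\right) + 1296} = \sqrt{\left(\frac{74}{225} - \frac{437}{312}\right) + 1296} = \sqrt{- \frac{25079}{23400} + 1296} = \sqrt{\frac{30301321}{23400}} = \frac{\sqrt{787834346}}{780} \approx 35.985$)
$- \frac{4806}{-2668} - \frac{1459}{a} = - \frac{4806}{-2668} - \frac{1459}{\frac{1}{780} \sqrt{787834346}} = \left(-4806\right) \left(- \frac{1}{2668}\right) - 1459 \frac{30 \sqrt{787834346}}{30301321} = \frac{2403}{1334} - \frac{43770 \sqrt{787834346}}{30301321}$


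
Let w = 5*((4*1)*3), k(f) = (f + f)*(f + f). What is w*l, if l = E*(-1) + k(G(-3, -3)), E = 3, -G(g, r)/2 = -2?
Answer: 3660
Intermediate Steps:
G(g, r) = 4 (G(g, r) = -2*(-2) = 4)
k(f) = 4*f² (k(f) = (2*f)*(2*f) = 4*f²)
w = 60 (w = 5*(4*3) = 5*12 = 60)
l = 61 (l = 3*(-1) + 4*4² = -3 + 4*16 = -3 + 64 = 61)
w*l = 60*61 = 3660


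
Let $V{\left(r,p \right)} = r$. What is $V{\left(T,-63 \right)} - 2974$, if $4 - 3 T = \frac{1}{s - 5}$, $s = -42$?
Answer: $- \frac{139715}{47} \approx -2972.7$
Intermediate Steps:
$T = \frac{63}{47}$ ($T = \frac{4}{3} - \frac{1}{3 \left(-42 - 5\right)} = \frac{4}{3} - \frac{1}{3 \left(-47\right)} = \frac{4}{3} - - \frac{1}{141} = \frac{4}{3} + \frac{1}{141} = \frac{63}{47} \approx 1.3404$)
$V{\left(T,-63 \right)} - 2974 = \frac{63}{47} - 2974 = - \frac{139715}{47}$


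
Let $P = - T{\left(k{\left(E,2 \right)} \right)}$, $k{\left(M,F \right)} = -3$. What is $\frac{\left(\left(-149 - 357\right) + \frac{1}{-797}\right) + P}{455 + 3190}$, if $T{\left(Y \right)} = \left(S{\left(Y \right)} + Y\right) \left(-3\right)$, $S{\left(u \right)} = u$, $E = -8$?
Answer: $- \frac{417629}{2905065} \approx -0.14376$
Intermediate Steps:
$T{\left(Y \right)} = - 6 Y$ ($T{\left(Y \right)} = \left(Y + Y\right) \left(-3\right) = 2 Y \left(-3\right) = - 6 Y$)
$P = -18$ ($P = - \left(-6\right) \left(-3\right) = \left(-1\right) 18 = -18$)
$\frac{\left(\left(-149 - 357\right) + \frac{1}{-797}\right) + P}{455 + 3190} = \frac{\left(\left(-149 - 357\right) + \frac{1}{-797}\right) - 18}{455 + 3190} = \frac{\left(-506 - \frac{1}{797}\right) - 18}{3645} = \left(- \frac{403283}{797} - 18\right) \frac{1}{3645} = \left(- \frac{417629}{797}\right) \frac{1}{3645} = - \frac{417629}{2905065}$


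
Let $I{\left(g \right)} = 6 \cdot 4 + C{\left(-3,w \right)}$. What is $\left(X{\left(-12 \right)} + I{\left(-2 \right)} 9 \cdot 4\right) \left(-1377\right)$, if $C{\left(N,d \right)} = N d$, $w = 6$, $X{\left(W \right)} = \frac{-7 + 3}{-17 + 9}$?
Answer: $- \frac{596241}{2} \approx -2.9812 \cdot 10^{5}$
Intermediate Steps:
$X{\left(W \right)} = \frac{1}{2}$ ($X{\left(W \right)} = - \frac{4}{-8} = \left(-4\right) \left(- \frac{1}{8}\right) = \frac{1}{2}$)
$I{\left(g \right)} = 6$ ($I{\left(g \right)} = 6 \cdot 4 - 18 = 24 - 18 = 6$)
$\left(X{\left(-12 \right)} + I{\left(-2 \right)} 9 \cdot 4\right) \left(-1377\right) = \left(\frac{1}{2} + 6 \cdot 9 \cdot 4\right) \left(-1377\right) = \left(\frac{1}{2} + 54 \cdot 4\right) \left(-1377\right) = \left(\frac{1}{2} + 216\right) \left(-1377\right) = \frac{433}{2} \left(-1377\right) = - \frac{596241}{2}$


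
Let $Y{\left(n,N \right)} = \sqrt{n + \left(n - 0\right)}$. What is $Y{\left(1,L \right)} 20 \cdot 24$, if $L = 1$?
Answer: $480 \sqrt{2} \approx 678.82$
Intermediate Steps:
$Y{\left(n,N \right)} = \sqrt{2} \sqrt{n}$ ($Y{\left(n,N \right)} = \sqrt{n + \left(n + 0\right)} = \sqrt{n + n} = \sqrt{2 n} = \sqrt{2} \sqrt{n}$)
$Y{\left(1,L \right)} 20 \cdot 24 = \sqrt{2} \sqrt{1} \cdot 20 \cdot 24 = \sqrt{2} \cdot 1 \cdot 20 \cdot 24 = \sqrt{2} \cdot 20 \cdot 24 = 20 \sqrt{2} \cdot 24 = 480 \sqrt{2}$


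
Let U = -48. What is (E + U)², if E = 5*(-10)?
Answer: 9604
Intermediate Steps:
E = -50
(E + U)² = (-50 - 48)² = (-98)² = 9604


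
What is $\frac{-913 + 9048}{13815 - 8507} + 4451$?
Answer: $\frac{23634043}{5308} \approx 4452.5$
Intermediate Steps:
$\frac{-913 + 9048}{13815 - 8507} + 4451 = \frac{8135}{5308} + 4451 = \frac{23634043}{5308}$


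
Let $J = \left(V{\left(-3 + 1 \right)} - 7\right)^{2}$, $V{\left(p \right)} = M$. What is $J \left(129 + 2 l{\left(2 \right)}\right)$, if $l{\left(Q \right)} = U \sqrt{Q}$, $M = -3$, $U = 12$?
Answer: $12900 + 2400 \sqrt{2} \approx 16294.0$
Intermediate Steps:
$l{\left(Q \right)} = 12 \sqrt{Q}$
$V{\left(p \right)} = -3$
$J = 100$ ($J = \left(-3 - 7\right)^{2} = \left(-10\right)^{2} = 100$)
$J \left(129 + 2 l{\left(2 \right)}\right) = 100 \left(129 + 2 \cdot 12 \sqrt{2}\right) = 100 \left(129 + 24 \sqrt{2}\right) = 12900 + 2400 \sqrt{2}$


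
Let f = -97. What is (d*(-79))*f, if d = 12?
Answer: 91956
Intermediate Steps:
(d*(-79))*f = (12*(-79))*(-97) = -948*(-97) = 91956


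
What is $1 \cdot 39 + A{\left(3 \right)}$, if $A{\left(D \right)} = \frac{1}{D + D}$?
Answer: $\frac{235}{6} \approx 39.167$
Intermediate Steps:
$A{\left(D \right)} = \frac{1}{2 D}$
$1 \cdot 39 + A{\left(3 \right)} = 1 \cdot 39 + \frac{1}{2 \cdot 3} = 39 + \frac{1}{2} \cdot \frac{1}{3} = 39 + \frac{1}{6} = \frac{235}{6}$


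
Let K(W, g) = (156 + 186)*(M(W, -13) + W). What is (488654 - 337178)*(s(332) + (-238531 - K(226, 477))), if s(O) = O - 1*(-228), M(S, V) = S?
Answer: -59462661180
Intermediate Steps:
s(O) = 228 + O (s(O) = O + 228 = 228 + O)
K(W, g) = 684*W (K(W, g) = (156 + 186)*(W + W) = 342*(2*W) = 684*W)
(488654 - 337178)*(s(332) + (-238531 - K(226, 477))) = (488654 - 337178)*((228 + 332) + (-238531 - 684*226)) = 151476*(560 + (-238531 - 1*154584)) = 151476*(560 + (-238531 - 154584)) = 151476*(560 - 393115) = 151476*(-392555) = -59462661180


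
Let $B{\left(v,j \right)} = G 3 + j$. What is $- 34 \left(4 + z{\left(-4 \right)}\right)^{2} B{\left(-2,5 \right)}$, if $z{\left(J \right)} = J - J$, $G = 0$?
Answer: $-2720$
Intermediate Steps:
$B{\left(v,j \right)} = j$ ($B{\left(v,j \right)} = 0 \cdot 3 + j = 0 + j = j$)
$z{\left(J \right)} = 0$
$- 34 \left(4 + z{\left(-4 \right)}\right)^{2} B{\left(-2,5 \right)} = - 34 \left(4 + 0\right)^{2} \cdot 5 = - 34 \cdot 4^{2} \cdot 5 = \left(-34\right) 16 \cdot 5 = \left(-544\right) 5 = -2720$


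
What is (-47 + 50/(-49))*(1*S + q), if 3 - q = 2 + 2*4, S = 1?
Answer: 14118/49 ≈ 288.12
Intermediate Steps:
q = -7 (q = 3 - (2 + 2*4) = 3 - (2 + 8) = 3 - 1*10 = 3 - 10 = -7)
(-47 + 50/(-49))*(1*S + q) = (-47 + 50/(-49))*(1*1 - 7) = (-47 + 50*(-1/49))*(1 - 7) = (-47 - 50/49)*(-6) = -2353/49*(-6) = 14118/49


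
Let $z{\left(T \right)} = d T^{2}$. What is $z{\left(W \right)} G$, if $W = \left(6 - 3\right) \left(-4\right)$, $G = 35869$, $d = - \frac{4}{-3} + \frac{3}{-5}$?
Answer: $\frac{18938832}{5} \approx 3.7878 \cdot 10^{6}$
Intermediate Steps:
$d = \frac{11}{15}$ ($d = \left(-4\right) \left(- \frac{1}{3}\right) + 3 \left(- \frac{1}{5}\right) = \frac{4}{3} - \frac{3}{5} = \frac{11}{15} \approx 0.73333$)
$W = -12$ ($W = 3 \left(-4\right) = -12$)
$z{\left(T \right)} = \frac{11 T^{2}}{15}$
$z{\left(W \right)} G = \frac{11 \left(-12\right)^{2}}{15} \cdot 35869 = \frac{11}{15} \cdot 144 \cdot 35869 = \frac{528}{5} \cdot 35869 = \frac{18938832}{5}$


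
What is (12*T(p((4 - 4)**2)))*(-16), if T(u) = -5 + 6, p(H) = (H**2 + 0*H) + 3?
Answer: -192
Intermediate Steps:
p(H) = 3 + H**2 (p(H) = (H**2 + 0) + 3 = H**2 + 3 = 3 + H**2)
T(u) = 1
(12*T(p((4 - 4)**2)))*(-16) = (12*1)*(-16) = 12*(-16) = -192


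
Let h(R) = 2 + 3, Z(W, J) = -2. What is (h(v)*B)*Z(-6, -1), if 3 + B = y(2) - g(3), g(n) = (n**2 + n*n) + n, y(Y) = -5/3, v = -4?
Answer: 770/3 ≈ 256.67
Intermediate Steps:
y(Y) = -5/3 (y(Y) = -5*1/3 = -5/3)
g(n) = n + 2*n**2 (g(n) = (n**2 + n**2) + n = 2*n**2 + n = n + 2*n**2)
h(R) = 5
B = -77/3 (B = -3 + (-5/3 - 3*(1 + 2*3)) = -3 + (-5/3 - 3*(1 + 6)) = -3 + (-5/3 - 3*7) = -3 + (-5/3 - 1*21) = -3 + (-5/3 - 21) = -3 - 68/3 = -77/3 ≈ -25.667)
(h(v)*B)*Z(-6, -1) = (5*(-77/3))*(-2) = -385/3*(-2) = 770/3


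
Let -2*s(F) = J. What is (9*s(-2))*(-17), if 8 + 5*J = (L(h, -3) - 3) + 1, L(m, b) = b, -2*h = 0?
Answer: -1989/10 ≈ -198.90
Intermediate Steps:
h = 0 (h = -1/2*0 = 0)
J = -13/5 (J = -8/5 + ((-3 - 3) + 1)/5 = -8/5 + (-6 + 1)/5 = -8/5 + (1/5)*(-5) = -8/5 - 1 = -13/5 ≈ -2.6000)
s(F) = 13/10 (s(F) = -1/2*(-13/5) = 13/10)
(9*s(-2))*(-17) = (9*(13/10))*(-17) = (117/10)*(-17) = -1989/10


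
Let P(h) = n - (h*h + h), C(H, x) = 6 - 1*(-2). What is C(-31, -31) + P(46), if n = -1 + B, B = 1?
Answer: -2154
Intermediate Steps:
C(H, x) = 8 (C(H, x) = 6 + 2 = 8)
n = 0 (n = -1 + 1 = 0)
P(h) = -h - h² (P(h) = 0 - (h*h + h) = 0 - (h² + h) = 0 - (h + h²) = 0 + (-h - h²) = -h - h²)
C(-31, -31) + P(46) = 8 + 46*(-1 - 1*46) = 8 + 46*(-1 - 46) = 8 + 46*(-47) = 8 - 2162 = -2154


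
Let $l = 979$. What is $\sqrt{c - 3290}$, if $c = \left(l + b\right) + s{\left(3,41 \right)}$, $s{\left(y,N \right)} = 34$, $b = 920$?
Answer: $i \sqrt{1357} \approx 36.837 i$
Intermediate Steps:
$c = 1933$ ($c = \left(979 + 920\right) + 34 = 1899 + 34 = 1933$)
$\sqrt{c - 3290} = \sqrt{1933 - 3290} = \sqrt{-1357} = i \sqrt{1357}$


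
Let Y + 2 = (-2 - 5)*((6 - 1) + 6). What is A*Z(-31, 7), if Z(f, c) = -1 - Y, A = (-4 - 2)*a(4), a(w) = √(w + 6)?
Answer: -468*√10 ≈ -1479.9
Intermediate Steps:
a(w) = √(6 + w)
A = -6*√10 (A = (-4 - 2)*√(6 + 4) = -6*√10 ≈ -18.974)
Y = -79 (Y = -2 + (-2 - 5)*((6 - 1) + 6) = -2 - 7*(5 + 6) = -2 - 7*11 = -2 - 77 = -79)
Z(f, c) = 78 (Z(f, c) = -1 - 1*(-79) = -1 + 79 = 78)
A*Z(-31, 7) = -6*√10*78 = -468*√10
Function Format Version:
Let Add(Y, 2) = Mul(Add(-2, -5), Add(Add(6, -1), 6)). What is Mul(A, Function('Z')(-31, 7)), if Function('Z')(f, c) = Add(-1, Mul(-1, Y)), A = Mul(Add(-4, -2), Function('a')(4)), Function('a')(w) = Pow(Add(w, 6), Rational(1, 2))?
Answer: Mul(-468, Pow(10, Rational(1, 2))) ≈ -1479.9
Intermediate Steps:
Function('a')(w) = Pow(Add(6, w), Rational(1, 2))
A = Mul(-6, Pow(10, Rational(1, 2))) (A = Mul(Add(-4, -2), Pow(Add(6, 4), Rational(1, 2))) = Mul(-6, Pow(10, Rational(1, 2))) ≈ -18.974)
Y = -79 (Y = Add(-2, Mul(Add(-2, -5), Add(Add(6, -1), 6))) = Add(-2, Mul(-7, Add(5, 6))) = Add(-2, Mul(-7, 11)) = Add(-2, -77) = -79)
Function('Z')(f, c) = 78 (Function('Z')(f, c) = Add(-1, Mul(-1, -79)) = Add(-1, 79) = 78)
Mul(A, Function('Z')(-31, 7)) = Mul(Mul(-6, Pow(10, Rational(1, 2))), 78) = Mul(-468, Pow(10, Rational(1, 2)))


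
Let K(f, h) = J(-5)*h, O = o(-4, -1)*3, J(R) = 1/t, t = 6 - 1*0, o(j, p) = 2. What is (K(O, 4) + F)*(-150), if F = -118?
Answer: 17600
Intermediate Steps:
t = 6 (t = 6 + 0 = 6)
J(R) = ⅙ (J(R) = 1/6 = ⅙)
O = 6 (O = 2*3 = 6)
K(f, h) = h/6
(K(O, 4) + F)*(-150) = ((⅙)*4 - 118)*(-150) = (⅔ - 118)*(-150) = -352/3*(-150) = 17600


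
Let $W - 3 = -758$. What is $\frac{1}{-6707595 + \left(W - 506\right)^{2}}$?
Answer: $- \frac{1}{5117474} \approx -1.9541 \cdot 10^{-7}$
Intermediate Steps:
$W = -755$ ($W = 3 - 758 = -755$)
$\frac{1}{-6707595 + \left(W - 506\right)^{2}} = \frac{1}{-6707595 + \left(-755 - 506\right)^{2}} = \frac{1}{-6707595 + \left(-1261\right)^{2}} = \frac{1}{-6707595 + 1590121} = \frac{1}{-5117474} = - \frac{1}{5117474}$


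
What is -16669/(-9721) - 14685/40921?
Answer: 539359264/397793041 ≈ 1.3559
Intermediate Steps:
-16669/(-9721) - 14685/40921 = -16669*(-1/9721) - 14685*1/40921 = 16669/9721 - 14685/40921 = 539359264/397793041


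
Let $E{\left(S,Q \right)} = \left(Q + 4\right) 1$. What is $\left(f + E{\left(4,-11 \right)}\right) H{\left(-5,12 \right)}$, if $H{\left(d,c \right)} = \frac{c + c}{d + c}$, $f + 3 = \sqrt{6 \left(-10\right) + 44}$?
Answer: $- \frac{240}{7} + \frac{96 i}{7} \approx -34.286 + 13.714 i$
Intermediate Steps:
$f = -3 + 4 i$ ($f = -3 + \sqrt{6 \left(-10\right) + 44} = -3 + \sqrt{-60 + 44} = -3 + \sqrt{-16} = -3 + 4 i \approx -3.0 + 4.0 i$)
$H{\left(d,c \right)} = \frac{2 c}{c + d}$
$E{\left(S,Q \right)} = 4 + Q$ ($E{\left(S,Q \right)} = \left(4 + Q\right) 1 = 4 + Q$)
$\left(f + E{\left(4,-11 \right)}\right) H{\left(-5,12 \right)} = \left(\left(-3 + 4 i\right) + \left(4 - 11\right)\right) 2 \cdot 12 \frac{1}{12 - 5} = \left(\left(-3 + 4 i\right) - 7\right) 2 \cdot 12 \cdot \frac{1}{7} = \left(-10 + 4 i\right) 2 \cdot 12 \cdot \frac{1}{7} = \left(-10 + 4 i\right) \frac{24}{7} = - \frac{240}{7} + \frac{96 i}{7}$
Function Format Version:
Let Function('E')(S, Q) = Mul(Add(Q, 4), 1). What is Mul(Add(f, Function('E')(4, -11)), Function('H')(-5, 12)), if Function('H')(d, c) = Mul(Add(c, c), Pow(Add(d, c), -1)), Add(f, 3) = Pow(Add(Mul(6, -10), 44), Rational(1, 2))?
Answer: Add(Rational(-240, 7), Mul(Rational(96, 7), I)) ≈ Add(-34.286, Mul(13.714, I))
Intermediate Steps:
f = Add(-3, Mul(4, I)) (f = Add(-3, Pow(Add(Mul(6, -10), 44), Rational(1, 2))) = Add(-3, Pow(Add(-60, 44), Rational(1, 2))) = Add(-3, Pow(-16, Rational(1, 2))) = Add(-3, Mul(4, I)) ≈ Add(-3.0000, Mul(4.0000, I)))
Function('H')(d, c) = Mul(2, c, Pow(Add(c, d), -1)) (Function('H')(d, c) = Mul(Mul(2, c), Pow(Add(c, d), -1)) = Mul(2, c, Pow(Add(c, d), -1)))
Function('E')(S, Q) = Add(4, Q) (Function('E')(S, Q) = Mul(Add(4, Q), 1) = Add(4, Q))
Mul(Add(f, Function('E')(4, -11)), Function('H')(-5, 12)) = Mul(Add(Add(-3, Mul(4, I)), Add(4, -11)), Mul(2, 12, Pow(Add(12, -5), -1))) = Mul(Add(Add(-3, Mul(4, I)), -7), Mul(2, 12, Pow(7, -1))) = Mul(Add(-10, Mul(4, I)), Mul(2, 12, Rational(1, 7))) = Mul(Add(-10, Mul(4, I)), Rational(24, 7)) = Add(Rational(-240, 7), Mul(Rational(96, 7), I))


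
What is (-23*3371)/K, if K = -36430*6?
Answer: 77533/218580 ≈ 0.35471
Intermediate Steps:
K = -218580
(-23*3371)/K = -23*3371/(-218580) = -77533*(-1/218580) = 77533/218580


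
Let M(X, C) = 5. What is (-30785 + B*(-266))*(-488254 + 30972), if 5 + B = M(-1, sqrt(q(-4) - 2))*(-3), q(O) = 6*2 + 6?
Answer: 11644686130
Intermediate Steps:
q(O) = 18 (q(O) = 12 + 6 = 18)
B = -20 (B = -5 + 5*(-3) = -5 - 15 = -20)
(-30785 + B*(-266))*(-488254 + 30972) = (-30785 - 20*(-266))*(-488254 + 30972) = (-30785 + 5320)*(-457282) = -25465*(-457282) = 11644686130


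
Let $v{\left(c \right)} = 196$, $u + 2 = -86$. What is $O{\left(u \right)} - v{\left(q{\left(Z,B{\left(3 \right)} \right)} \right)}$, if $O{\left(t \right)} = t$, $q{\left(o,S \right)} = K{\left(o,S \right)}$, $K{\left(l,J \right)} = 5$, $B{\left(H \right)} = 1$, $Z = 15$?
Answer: $-284$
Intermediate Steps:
$u = -88$ ($u = -2 - 86 = -88$)
$q{\left(o,S \right)} = 5$
$O{\left(u \right)} - v{\left(q{\left(Z,B{\left(3 \right)} \right)} \right)} = -88 - 196 = -284$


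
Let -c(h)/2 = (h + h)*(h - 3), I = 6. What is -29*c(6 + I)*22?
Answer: 275616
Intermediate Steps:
c(h) = -4*h*(-3 + h) (c(h) = -2*(h + h)*(h - 3) = -2*2*h*(-3 + h) = -4*h*(-3 + h))
-29*c(6 + I)*22 = -116*(6 + 6)*(3 - (6 + 6))*22 = -116*12*(3 - 1*12)*22 = -116*12*(3 - 12)*22 = -116*12*(-9)*22 = -29*(-432)*22 = 12528*22 = 275616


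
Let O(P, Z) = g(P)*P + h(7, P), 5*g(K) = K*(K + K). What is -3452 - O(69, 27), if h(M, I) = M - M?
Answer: -674278/5 ≈ -1.3486e+5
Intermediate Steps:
g(K) = 2*K**2/5 (g(K) = (K*(K + K))/5 = (K*(2*K))/5 = (2*K**2)/5 = 2*K**2/5)
h(M, I) = 0
O(P, Z) = 2*P**3/5 (O(P, Z) = (2*P**2/5)*P + 0 = 2*P**3/5 + 0 = 2*P**3/5)
-3452 - O(69, 27) = -3452 - 2*69**3/5 = -3452 - 2*328509/5 = -3452 - 1*657018/5 = -3452 - 657018/5 = -674278/5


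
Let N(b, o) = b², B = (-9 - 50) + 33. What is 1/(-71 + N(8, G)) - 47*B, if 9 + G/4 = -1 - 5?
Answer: 8553/7 ≈ 1221.9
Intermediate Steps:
G = -60 (G = -36 + 4*(-1 - 5) = -36 + 4*(-6) = -36 - 24 = -60)
B = -26 (B = -59 + 33 = -26)
1/(-71 + N(8, G)) - 47*B = 1/(-71 + 8²) - 47*(-26) = 1/(-71 + 64) + 1222 = 1/(-7) + 1222 = -⅐ + 1222 = 8553/7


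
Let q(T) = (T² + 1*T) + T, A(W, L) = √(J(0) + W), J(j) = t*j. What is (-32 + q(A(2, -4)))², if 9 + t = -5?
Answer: 908 - 120*√2 ≈ 738.29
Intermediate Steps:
t = -14 (t = -9 - 5 = -14)
J(j) = -14*j
A(W, L) = √W (A(W, L) = √(-14*0 + W) = √(0 + W) = √W)
q(T) = T² + 2*T (q(T) = (T² + T) + T = (T + T²) + T = T² + 2*T)
(-32 + q(A(2, -4)))² = (-32 + √2*(2 + √2))²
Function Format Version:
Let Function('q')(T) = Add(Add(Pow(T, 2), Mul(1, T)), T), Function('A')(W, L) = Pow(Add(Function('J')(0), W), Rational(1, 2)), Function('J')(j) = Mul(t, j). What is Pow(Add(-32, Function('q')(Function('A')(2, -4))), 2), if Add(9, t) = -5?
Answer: Add(908, Mul(-120, Pow(2, Rational(1, 2)))) ≈ 738.29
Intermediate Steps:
t = -14 (t = Add(-9, -5) = -14)
Function('J')(j) = Mul(-14, j)
Function('A')(W, L) = Pow(W, Rational(1, 2)) (Function('A')(W, L) = Pow(Add(Mul(-14, 0), W), Rational(1, 2)) = Pow(Add(0, W), Rational(1, 2)) = Pow(W, Rational(1, 2)))
Function('q')(T) = Add(Pow(T, 2), Mul(2, T)) (Function('q')(T) = Add(Add(Pow(T, 2), T), T) = Add(Add(T, Pow(T, 2)), T) = Add(Pow(T, 2), Mul(2, T)))
Pow(Add(-32, Function('q')(Function('A')(2, -4))), 2) = Pow(Add(-32, Mul(Pow(2, Rational(1, 2)), Add(2, Pow(2, Rational(1, 2))))), 2)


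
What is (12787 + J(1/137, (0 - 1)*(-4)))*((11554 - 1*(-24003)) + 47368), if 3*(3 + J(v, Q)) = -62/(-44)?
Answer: 69970041875/66 ≈ 1.0602e+9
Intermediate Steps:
J(v, Q) = -167/66 (J(v, Q) = -3 + (-62/(-44))/3 = -3 + (-62*(-1/44))/3 = -3 + (1/3)*(31/22) = -3 + 31/66 = -167/66)
(12787 + J(1/137, (0 - 1)*(-4)))*((11554 - 1*(-24003)) + 47368) = (12787 - 167/66)*((11554 - 1*(-24003)) + 47368) = 843775*((11554 + 24003) + 47368)/66 = 843775*(35557 + 47368)/66 = (843775/66)*82925 = 69970041875/66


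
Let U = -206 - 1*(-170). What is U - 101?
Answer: -137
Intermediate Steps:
U = -36 (U = -206 + 170 = -36)
U - 101 = -36 - 101 = -137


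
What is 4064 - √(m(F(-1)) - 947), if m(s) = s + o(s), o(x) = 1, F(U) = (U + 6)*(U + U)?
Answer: 4064 - 2*I*√239 ≈ 4064.0 - 30.919*I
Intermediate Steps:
F(U) = 2*U*(6 + U) (F(U) = (6 + U)*(2*U) = 2*U*(6 + U))
m(s) = 1 + s (m(s) = s + 1 = 1 + s)
4064 - √(m(F(-1)) - 947) = 4064 - √((1 + 2*(-1)*(6 - 1)) - 947) = 4064 - √((1 + 2*(-1)*5) - 947) = 4064 - √((1 - 10) - 947) = 4064 - √(-9 - 947) = 4064 - √(-956) = 4064 - 2*I*√239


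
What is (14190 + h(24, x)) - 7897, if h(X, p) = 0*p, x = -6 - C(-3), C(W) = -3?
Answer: 6293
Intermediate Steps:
x = -3 (x = -6 - 1*(-3) = -6 + 3 = -3)
h(X, p) = 0
(14190 + h(24, x)) - 7897 = (14190 + 0) - 7897 = 14190 - 7897 = 6293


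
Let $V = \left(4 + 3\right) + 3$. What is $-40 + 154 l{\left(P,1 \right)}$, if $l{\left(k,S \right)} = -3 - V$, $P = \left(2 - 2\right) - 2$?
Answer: $-2042$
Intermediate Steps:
$V = 10$ ($V = 7 + 3 = 10$)
$P = -2$ ($P = 0 - 2 = -2$)
$l{\left(k,S \right)} = -13$ ($l{\left(k,S \right)} = -3 - 10 = -13$)
$-40 + 154 l{\left(P,1 \right)} = -40 + 154 \left(-13\right) = -40 - 2002 = -2042$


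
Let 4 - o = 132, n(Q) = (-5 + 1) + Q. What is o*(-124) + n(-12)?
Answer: 15856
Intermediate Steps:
n(Q) = -4 + Q
o = -128 (o = 4 - 1*132 = 4 - 132 = -128)
o*(-124) + n(-12) = -128*(-124) + (-4 - 12) = 15872 - 16 = 15856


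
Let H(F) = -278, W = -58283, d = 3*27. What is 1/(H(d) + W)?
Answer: -1/58561 ≈ -1.7076e-5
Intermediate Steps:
d = 81
1/(H(d) + W) = 1/(-278 - 58283) = 1/(-58561) = -1/58561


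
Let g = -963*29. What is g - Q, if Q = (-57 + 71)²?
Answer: -28123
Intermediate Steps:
Q = 196 (Q = 14² = 196)
g = -27927
g - Q = -27927 - 1*196 = -27927 - 196 = -28123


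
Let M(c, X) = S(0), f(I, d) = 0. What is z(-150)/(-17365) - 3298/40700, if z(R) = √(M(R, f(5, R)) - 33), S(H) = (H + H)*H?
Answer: -1649/20350 - I*√33/17365 ≈ -0.081032 - 0.00033081*I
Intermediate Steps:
S(H) = 2*H² (S(H) = (2*H)*H = 2*H²)
M(c, X) = 0 (M(c, X) = 2*0² = 2*0 = 0)
z(R) = I*√33 (z(R) = √(0 - 33) = √(-33) = I*√33)
z(-150)/(-17365) - 3298/40700 = (I*√33)/(-17365) - 3298/40700 = (I*√33)*(-1/17365) - 3298*1/40700 = -I*√33/17365 - 1649/20350 = -1649/20350 - I*√33/17365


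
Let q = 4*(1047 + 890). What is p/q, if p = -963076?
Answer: -240769/1937 ≈ -124.30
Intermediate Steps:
q = 7748 (q = 4*1937 = 7748)
p/q = -963076/7748 = -963076*1/7748 = -240769/1937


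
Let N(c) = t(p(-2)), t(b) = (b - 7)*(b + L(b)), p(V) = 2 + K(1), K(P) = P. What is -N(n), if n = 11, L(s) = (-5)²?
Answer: 112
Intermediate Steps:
L(s) = 25
p(V) = 3 (p(V) = 2 + 1 = 3)
t(b) = (-7 + b)*(25 + b) (t(b) = (b - 7)*(b + 25) = (-7 + b)*(25 + b))
N(c) = -112 (N(c) = -175 + 3² + 18*3 = -175 + 9 + 54 = -112)
-N(n) = -1*(-112) = 112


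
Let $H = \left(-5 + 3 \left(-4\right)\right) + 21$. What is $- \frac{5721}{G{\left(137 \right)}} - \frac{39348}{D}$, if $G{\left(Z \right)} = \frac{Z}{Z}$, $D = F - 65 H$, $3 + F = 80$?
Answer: $- \frac{335865}{61} \approx -5506.0$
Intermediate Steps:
$F = 77$ ($F = -3 + 80 = 77$)
$H = 4$ ($H = \left(-5 - 12\right) + 21 = -17 + 21 = 4$)
$D = -183$ ($D = 77 - 260 = -183$)
$G{\left(Z \right)} = 1$
$- \frac{5721}{G{\left(137 \right)}} - \frac{39348}{D} = - \frac{5721}{1} - \frac{39348}{-183} = \left(-5721\right) 1 - - \frac{13116}{61} = -5721 + \frac{13116}{61} = - \frac{335865}{61}$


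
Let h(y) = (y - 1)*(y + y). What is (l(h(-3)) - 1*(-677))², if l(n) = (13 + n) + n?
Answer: 544644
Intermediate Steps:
h(y) = 2*y*(-1 + y) (h(y) = (-1 + y)*(2*y) = 2*y*(-1 + y))
l(n) = 13 + 2*n
(l(h(-3)) - 1*(-677))² = ((13 + 2*(2*(-3)*(-1 - 3))) - 1*(-677))² = ((13 + 2*(2*(-3)*(-4))) + 677)² = ((13 + 2*24) + 677)² = ((13 + 48) + 677)² = (61 + 677)² = 738² = 544644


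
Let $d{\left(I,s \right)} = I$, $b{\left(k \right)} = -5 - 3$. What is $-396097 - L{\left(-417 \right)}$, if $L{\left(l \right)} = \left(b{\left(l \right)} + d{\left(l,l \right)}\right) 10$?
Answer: $-391847$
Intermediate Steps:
$b{\left(k \right)} = -8$
$L{\left(l \right)} = -80 + 10 l$ ($L{\left(l \right)} = \left(-8 + l\right) 10 = -80 + 10 l$)
$-396097 - L{\left(-417 \right)} = -396097 - \left(-80 + 10 \left(-417\right)\right) = -396097 - \left(-80 - 4170\right) = -396097 - -4250 = -396097 + 4250 = -391847$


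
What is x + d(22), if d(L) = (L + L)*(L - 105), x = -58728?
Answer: -62380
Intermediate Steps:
d(L) = 2*L*(-105 + L) (d(L) = (2*L)*(-105 + L) = 2*L*(-105 + L))
x + d(22) = -58728 + 2*22*(-105 + 22) = -58728 + 2*22*(-83) = -58728 - 3652 = -62380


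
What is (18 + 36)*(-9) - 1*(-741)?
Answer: 255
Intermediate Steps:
(18 + 36)*(-9) - 1*(-741) = 54*(-9) + 741 = -486 + 741 = 255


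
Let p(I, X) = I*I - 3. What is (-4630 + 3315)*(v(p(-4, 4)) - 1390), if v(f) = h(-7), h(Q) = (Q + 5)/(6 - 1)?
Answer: 1828376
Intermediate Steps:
p(I, X) = -3 + I**2 (p(I, X) = I**2 - 3 = -3 + I**2)
h(Q) = 1 + Q/5 (h(Q) = (5 + Q)/5 = (5 + Q)*(1/5) = 1 + Q/5)
v(f) = -2/5 (v(f) = 1 + (1/5)*(-7) = 1 - 7/5 = -2/5)
(-4630 + 3315)*(v(p(-4, 4)) - 1390) = (-4630 + 3315)*(-2/5 - 1390) = -1315*(-6952/5) = 1828376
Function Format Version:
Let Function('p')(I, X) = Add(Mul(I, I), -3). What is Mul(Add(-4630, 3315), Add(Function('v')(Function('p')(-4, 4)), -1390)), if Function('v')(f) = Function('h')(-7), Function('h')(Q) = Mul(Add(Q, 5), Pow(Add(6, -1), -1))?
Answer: 1828376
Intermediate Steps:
Function('p')(I, X) = Add(-3, Pow(I, 2)) (Function('p')(I, X) = Add(Pow(I, 2), -3) = Add(-3, Pow(I, 2)))
Function('h')(Q) = Add(1, Mul(Rational(1, 5), Q)) (Function('h')(Q) = Mul(Add(5, Q), Pow(5, -1)) = Mul(Add(5, Q), Rational(1, 5)) = Add(1, Mul(Rational(1, 5), Q)))
Function('v')(f) = Rational(-2, 5) (Function('v')(f) = Add(1, Mul(Rational(1, 5), -7)) = Add(1, Rational(-7, 5)) = Rational(-2, 5))
Mul(Add(-4630, 3315), Add(Function('v')(Function('p')(-4, 4)), -1390)) = Mul(Add(-4630, 3315), Add(Rational(-2, 5), -1390)) = Mul(-1315, Rational(-6952, 5)) = 1828376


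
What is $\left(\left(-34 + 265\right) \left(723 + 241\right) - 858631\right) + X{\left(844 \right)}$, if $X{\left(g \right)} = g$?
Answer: $-635103$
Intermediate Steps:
$\left(\left(-34 + 265\right) \left(723 + 241\right) - 858631\right) + X{\left(844 \right)} = \left(\left(-34 + 265\right) \left(723 + 241\right) - 858631\right) + 844 = \left(231 \cdot 964 - 858631\right) + 844 = \left(222684 - 858631\right) + 844 = -635947 + 844 = -635103$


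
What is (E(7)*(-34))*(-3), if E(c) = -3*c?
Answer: -2142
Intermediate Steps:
(E(7)*(-34))*(-3) = (-3*7*(-34))*(-3) = -21*(-34)*(-3) = 714*(-3) = -2142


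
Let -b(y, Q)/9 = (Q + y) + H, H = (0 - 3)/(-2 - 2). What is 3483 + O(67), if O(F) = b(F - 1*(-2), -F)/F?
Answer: 933345/268 ≈ 3482.6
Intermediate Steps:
H = ¾ (H = -3/(-4) = -3*(-¼) = ¾ ≈ 0.75000)
b(y, Q) = -27/4 - 9*Q - 9*y (b(y, Q) = -9*((Q + y) + ¾) = -9*(¾ + Q + y) = -27/4 - 9*Q - 9*y)
O(F) = -99/(4*F) (O(F) = (-27/4 - (-9)*F - 9*(F - 1*(-2)))/F = (-27/4 + 9*F - 9*(F + 2))/F = (-27/4 + 9*F - 9*(2 + F))/F = (-27/4 + 9*F + (-18 - 9*F))/F = -99/(4*F))
3483 + O(67) = 3483 - 99/4/67 = 3483 - 99/4*1/67 = 3483 - 99/268 = 933345/268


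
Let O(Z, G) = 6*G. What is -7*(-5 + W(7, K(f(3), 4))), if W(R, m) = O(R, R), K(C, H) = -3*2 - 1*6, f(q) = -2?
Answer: -259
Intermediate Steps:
K(C, H) = -12 (K(C, H) = -6 - 6 = -12)
W(R, m) = 6*R
-7*(-5 + W(7, K(f(3), 4))) = -7*(-5 + 6*7) = -7*(-5 + 42) = -7*37 = -259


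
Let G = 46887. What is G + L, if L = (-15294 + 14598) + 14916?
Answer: 61107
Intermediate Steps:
L = 14220 (L = -696 + 14916 = 14220)
G + L = 46887 + 14220 = 61107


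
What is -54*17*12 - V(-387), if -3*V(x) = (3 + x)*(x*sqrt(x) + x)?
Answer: 38520 + 148608*I*sqrt(43) ≈ 38520.0 + 9.7449e+5*I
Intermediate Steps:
V(x) = -(3 + x)*(x + x**(3/2))/3 (V(x) = -(3 + x)*(x*sqrt(x) + x)/3 = -(3 + x)*(x**(3/2) + x)/3 = -(3 + x)*(x + x**(3/2))/3)
-54*17*12 - V(-387) = -54*17*12 - (-1*(-387) - (-387)**(3/2) - 1/3*(-387)**2 - 149769*I*sqrt(43)) = -918*12 - (387 - (-1161)*I*sqrt(43) - 1/3*149769 - 149769*I*sqrt(43)) = -11016 - (387 + 1161*I*sqrt(43) - 49923 - 149769*I*sqrt(43)) = -11016 - (-49536 - 148608*I*sqrt(43)) = -11016 + (49536 + 148608*I*sqrt(43)) = 38520 + 148608*I*sqrt(43)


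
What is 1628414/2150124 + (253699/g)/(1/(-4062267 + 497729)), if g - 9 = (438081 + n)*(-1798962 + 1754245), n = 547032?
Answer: 42002777022505097/1973244855974031 ≈ 21.286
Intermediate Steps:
g = -44051298012 (g = 9 + (438081 + 547032)*(-1798962 + 1754245) = 9 + 985113*(-44717) = 9 - 44051298021 = -44051298012)
1628414/2150124 + (253699/g)/(1/(-4062267 + 497729)) = 1628414/2150124 + (253699/(-44051298012))/(1/(-4062267 + 497729)) = 1628414*(1/2150124) + (253699*(-1/44051298012))/(1/(-3564538)) = 814207/1075062 - 253699/(44051298012*(-1/3564538)) = 814207/1075062 - 253699/44051298012*(-3564538) = 814207/1075062 + 452159863031/22025649006 = 42002777022505097/1973244855974031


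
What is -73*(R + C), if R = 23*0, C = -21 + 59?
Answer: -2774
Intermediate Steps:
C = 38
R = 0
-73*(R + C) = -73*(0 + 38) = -73*38 = -2774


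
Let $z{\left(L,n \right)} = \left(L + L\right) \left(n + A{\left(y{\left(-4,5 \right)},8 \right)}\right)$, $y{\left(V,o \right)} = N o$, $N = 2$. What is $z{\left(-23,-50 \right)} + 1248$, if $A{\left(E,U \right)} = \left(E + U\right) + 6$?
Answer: $2444$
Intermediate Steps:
$y{\left(V,o \right)} = 2 o$
$A{\left(E,U \right)} = 6 + E + U$
$z{\left(L,n \right)} = 2 L \left(24 + n\right)$ ($z{\left(L,n \right)} = \left(L + L\right) \left(n + \left(6 + 2 \cdot 5 + 8\right)\right) = 2 L \left(n + \left(6 + 10 + 8\right)\right) = 2 L \left(n + 24\right) = 2 L \left(24 + n\right)$)
$z{\left(-23,-50 \right)} + 1248 = 2 \left(-23\right) \left(24 - 50\right) + 1248 = 2 \left(-23\right) \left(-26\right) + 1248 = 1196 + 1248 = 2444$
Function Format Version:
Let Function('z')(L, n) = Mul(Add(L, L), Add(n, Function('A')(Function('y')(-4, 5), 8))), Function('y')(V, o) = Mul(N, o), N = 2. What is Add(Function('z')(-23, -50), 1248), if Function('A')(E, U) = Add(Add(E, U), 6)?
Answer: 2444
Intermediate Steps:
Function('y')(V, o) = Mul(2, o)
Function('A')(E, U) = Add(6, E, U)
Function('z')(L, n) = Mul(2, L, Add(24, n)) (Function('z')(L, n) = Mul(Add(L, L), Add(n, Add(6, Mul(2, 5), 8))) = Mul(Mul(2, L), Add(n, Add(6, 10, 8))) = Mul(Mul(2, L), Add(n, 24)) = Mul(Mul(2, L), Add(24, n)) = Mul(2, L, Add(24, n)))
Add(Function('z')(-23, -50), 1248) = Add(Mul(2, -23, Add(24, -50)), 1248) = Add(Mul(2, -23, -26), 1248) = Add(1196, 1248) = 2444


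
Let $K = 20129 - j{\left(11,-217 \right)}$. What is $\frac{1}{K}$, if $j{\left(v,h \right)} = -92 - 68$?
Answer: $\frac{1}{20289} \approx 4.9288 \cdot 10^{-5}$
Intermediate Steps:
$j{\left(v,h \right)} = -160$
$K = 20289$ ($K = 20129 - -160 = 20129 + 160 = 20289$)
$\frac{1}{K} = \frac{1}{20289}$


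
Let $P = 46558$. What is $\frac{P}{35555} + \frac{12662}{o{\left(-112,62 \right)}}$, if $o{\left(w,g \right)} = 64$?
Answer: $\frac{226588561}{1137760} \approx 199.15$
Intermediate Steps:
$\frac{P}{35555} + \frac{12662}{o{\left(-112,62 \right)}} = \frac{46558}{35555} + \frac{12662}{64} = 46558 \cdot \frac{1}{35555} + 12662 \cdot \frac{1}{64} = \frac{46558}{35555} + \frac{6331}{32} = \frac{226588561}{1137760}$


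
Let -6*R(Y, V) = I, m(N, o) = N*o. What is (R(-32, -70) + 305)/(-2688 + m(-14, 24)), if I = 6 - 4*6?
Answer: -11/108 ≈ -0.10185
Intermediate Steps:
I = -18 (I = 6 - 24 = -18)
R(Y, V) = 3 (R(Y, V) = -⅙*(-18) = 3)
(R(-32, -70) + 305)/(-2688 + m(-14, 24)) = (3 + 305)/(-2688 - 14*24) = 308/(-2688 - 336) = 308/(-3024) = 308*(-1/3024) = -11/108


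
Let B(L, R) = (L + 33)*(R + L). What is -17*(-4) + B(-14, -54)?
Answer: -1224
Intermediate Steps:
B(L, R) = (33 + L)*(L + R)
-17*(-4) + B(-14, -54) = -17*(-4) + ((-14)**2 + 33*(-14) + 33*(-54) - 14*(-54)) = 68 + (196 - 462 - 1782 + 756) = 68 - 1292 = -1224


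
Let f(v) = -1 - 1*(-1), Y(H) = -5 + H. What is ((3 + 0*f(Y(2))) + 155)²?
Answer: 24964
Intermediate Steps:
f(v) = 0 (f(v) = -1 + 1 = 0)
((3 + 0*f(Y(2))) + 155)² = ((3 + 0*0) + 155)² = ((3 + 0) + 155)² = (3 + 155)² = 158² = 24964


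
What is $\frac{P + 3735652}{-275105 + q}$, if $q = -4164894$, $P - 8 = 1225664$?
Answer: $- \frac{4961324}{4439999} \approx -1.1174$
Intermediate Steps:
$P = 1225672$ ($P = 8 + 1225664 = 1225672$)
$\frac{P + 3735652}{-275105 + q} = \frac{1225672 + 3735652}{-275105 - 4164894} = \frac{4961324}{-4439999} = 4961324 \left(- \frac{1}{4439999}\right) = - \frac{4961324}{4439999}$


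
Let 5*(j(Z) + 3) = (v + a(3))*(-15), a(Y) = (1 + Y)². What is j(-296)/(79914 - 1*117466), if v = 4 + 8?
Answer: 87/37552 ≈ 0.0023168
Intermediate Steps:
v = 12
j(Z) = -87 (j(Z) = -3 + ((12 + (1 + 3)²)*(-15))/5 = -3 + ((12 + 4²)*(-15))/5 = -3 + ((12 + 16)*(-15))/5 = -3 + (28*(-15))/5 = -3 + (⅕)*(-420) = -3 - 84 = -87)
j(-296)/(79914 - 1*117466) = -87/(79914 - 1*117466) = -87/(79914 - 117466) = -87/(-37552) = -87*(-1/37552) = 87/37552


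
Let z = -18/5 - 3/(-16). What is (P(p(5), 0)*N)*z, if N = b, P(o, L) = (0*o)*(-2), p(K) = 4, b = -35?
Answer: 0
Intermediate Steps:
P(o, L) = 0 (P(o, L) = 0*(-2) = 0)
z = -273/80 (z = -18*⅕ - 3*(-1/16) = -18/5 + 3/16 = -273/80 ≈ -3.4125)
N = -35
(P(p(5), 0)*N)*z = (0*(-35))*(-273/80) = 0*(-273/80) = 0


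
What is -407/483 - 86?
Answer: -41945/483 ≈ -86.843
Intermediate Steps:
-407/483 - 86 = -41945/483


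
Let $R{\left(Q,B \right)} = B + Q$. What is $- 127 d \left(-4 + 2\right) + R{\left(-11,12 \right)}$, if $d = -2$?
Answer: $-507$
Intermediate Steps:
$- 127 d \left(-4 + 2\right) + R{\left(-11,12 \right)} = - 127 \left(- 2 \left(-4 + 2\right)\right) + \left(12 - 11\right) = - 127 \left(\left(-2\right) \left(-2\right)\right) + 1 = \left(-127\right) 4 + 1 = -508 + 1 = -507$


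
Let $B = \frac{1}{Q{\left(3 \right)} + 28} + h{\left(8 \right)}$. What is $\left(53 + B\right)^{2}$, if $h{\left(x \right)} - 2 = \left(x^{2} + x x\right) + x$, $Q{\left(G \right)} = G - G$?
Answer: $\frac{28611801}{784} \approx 36495.0$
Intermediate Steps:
$Q{\left(G \right)} = 0$
$h{\left(x \right)} = 2 + x + 2 x^{2}$ ($h{\left(x \right)} = 2 + \left(\left(x^{2} + x x\right) + x\right) = 2 + \left(\left(x^{2} + x^{2}\right) + x\right) = 2 + \left(2 x^{2} + x\right) = 2 + \left(x + 2 x^{2}\right) = 2 + x + 2 x^{2}$)
$B = \frac{3865}{28}$ ($B = \frac{1}{0 + 28} + \left(2 + 8 + 2 \cdot 8^{2}\right) = \frac{1}{28} + \left(2 + 8 + 2 \cdot 64\right) = \frac{1}{28} + \left(2 + 8 + 128\right) = \frac{1}{28} + 138 = \frac{3865}{28} \approx 138.04$)
$\left(53 + B\right)^{2} = \left(53 + \frac{3865}{28}\right)^{2} = \left(\frac{5349}{28}\right)^{2} = \frac{28611801}{784}$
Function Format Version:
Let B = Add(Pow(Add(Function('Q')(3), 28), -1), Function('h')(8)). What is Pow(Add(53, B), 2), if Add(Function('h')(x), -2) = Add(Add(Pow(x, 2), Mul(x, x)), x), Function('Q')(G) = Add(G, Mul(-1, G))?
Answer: Rational(28611801, 784) ≈ 36495.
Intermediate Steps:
Function('Q')(G) = 0
Function('h')(x) = Add(2, x, Mul(2, Pow(x, 2))) (Function('h')(x) = Add(2, Add(Add(Pow(x, 2), Mul(x, x)), x)) = Add(2, Add(Add(Pow(x, 2), Pow(x, 2)), x)) = Add(2, Add(Mul(2, Pow(x, 2)), x)) = Add(2, Add(x, Mul(2, Pow(x, 2)))) = Add(2, x, Mul(2, Pow(x, 2))))
B = Rational(3865, 28) (B = Add(Pow(Add(0, 28), -1), Add(2, 8, Mul(2, Pow(8, 2)))) = Add(Pow(28, -1), Add(2, 8, Mul(2, 64))) = Add(Rational(1, 28), Add(2, 8, 128)) = Add(Rational(1, 28), 138) = Rational(3865, 28) ≈ 138.04)
Pow(Add(53, B), 2) = Pow(Add(53, Rational(3865, 28)), 2) = Pow(Rational(5349, 28), 2) = Rational(28611801, 784)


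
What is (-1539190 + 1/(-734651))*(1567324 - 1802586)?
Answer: 266026617160230042/734651 ≈ 3.6211e+11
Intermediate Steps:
(-1539190 + 1/(-734651))*(1567324 - 1802586) = (-1539190 - 1/734651)*(-235262) = -1130767472691/734651*(-235262) = 266026617160230042/734651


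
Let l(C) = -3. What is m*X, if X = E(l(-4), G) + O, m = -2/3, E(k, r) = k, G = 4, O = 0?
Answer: 2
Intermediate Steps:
m = -2/3 (m = -2*1/3 = -2/3 ≈ -0.66667)
X = -3 (X = -3 + 0 = -3)
m*X = -2/3*(-3) = 2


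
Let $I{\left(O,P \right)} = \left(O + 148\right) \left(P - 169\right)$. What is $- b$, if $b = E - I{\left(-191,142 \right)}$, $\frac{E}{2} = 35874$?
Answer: $-70587$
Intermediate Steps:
$E = 71748$ ($E = 2 \cdot 35874 = 71748$)
$I{\left(O,P \right)} = \left(-169 + P\right) \left(148 + O\right)$ ($I{\left(O,P \right)} = \left(148 + O\right) \left(-169 + P\right) = \left(-169 + P\right) \left(148 + O\right)$)
$b = 70587$ ($b = 71748 - \left(-25012 - -32279 + 148 \cdot 142 - 27122\right) = 71748 - \left(-25012 + 32279 + 21016 - 27122\right) = 71748 - 1161 = 70587$)
$- b = \left(-1\right) 70587 = -70587$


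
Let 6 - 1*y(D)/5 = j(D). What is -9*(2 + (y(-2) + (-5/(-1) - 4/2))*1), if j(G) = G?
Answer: -405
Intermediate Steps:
y(D) = 30 - 5*D
-9*(2 + (y(-2) + (-5/(-1) - 4/2))*1) = -9*(2 + ((30 - 5*(-2)) + (-5/(-1) - 4/2))*1) = -9*(2 + ((30 + 10) + (-5*(-1) - 4*1/2))*1) = -9*(2 + (40 + (5 - 2))*1) = -9*(2 + (40 + 3)*1) = -9*(2 + 43*1) = -9*(2 + 43) = -9*45 = -405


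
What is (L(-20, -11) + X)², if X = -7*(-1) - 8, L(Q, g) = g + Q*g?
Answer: 43264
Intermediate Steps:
X = -1 (X = 7 - 8 = -1)
(L(-20, -11) + X)² = (-11*(1 - 20) - 1)² = (-11*(-19) - 1)² = (209 - 1)² = 208² = 43264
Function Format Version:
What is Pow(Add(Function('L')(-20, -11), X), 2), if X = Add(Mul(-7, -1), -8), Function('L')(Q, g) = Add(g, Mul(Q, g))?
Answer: 43264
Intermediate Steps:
X = -1 (X = Add(7, -8) = -1)
Pow(Add(Function('L')(-20, -11), X), 2) = Pow(Add(Mul(-11, Add(1, -20)), -1), 2) = Pow(Add(Mul(-11, -19), -1), 2) = Pow(Add(209, -1), 2) = Pow(208, 2) = 43264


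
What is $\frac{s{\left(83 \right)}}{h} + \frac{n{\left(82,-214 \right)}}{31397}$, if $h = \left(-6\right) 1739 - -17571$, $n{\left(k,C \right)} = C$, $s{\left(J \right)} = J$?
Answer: $\frac{1078633}{224080389} \approx 0.0048136$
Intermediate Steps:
$h = 7137$ ($h = -10434 + 17571 = 7137$)
$\frac{s{\left(83 \right)}}{h} + \frac{n{\left(82,-214 \right)}}{31397} = \frac{83}{7137} - \frac{214}{31397} = \frac{1078633}{224080389}$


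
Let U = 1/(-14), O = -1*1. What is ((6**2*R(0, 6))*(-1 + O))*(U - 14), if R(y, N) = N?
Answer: 42552/7 ≈ 6078.9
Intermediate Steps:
O = -1
U = -1/14 ≈ -0.071429
((6**2*R(0, 6))*(-1 + O))*(U - 14) = ((6**2*6)*(-1 - 1))*(-1/14 - 14) = ((36*6)*(-2))*(-197/14) = (216*(-2))*(-197/14) = -432*(-197/14) = 42552/7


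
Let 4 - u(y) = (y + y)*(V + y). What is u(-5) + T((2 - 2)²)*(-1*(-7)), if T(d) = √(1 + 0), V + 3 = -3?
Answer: -99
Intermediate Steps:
V = -6 (V = -3 - 3 = -6)
u(y) = 4 - 2*y*(-6 + y) (u(y) = 4 - (y + y)*(-6 + y) = 4 - 2*y*(-6 + y))
T(d) = 1 (T(d) = √1 = 1)
u(-5) + T((2 - 2)²)*(-1*(-7)) = (4 - 2*(-5)² + 12*(-5)) + 1*(-1*(-7)) = (4 - 2*25 - 60) + 1*7 = (4 - 50 - 60) + 7 = -106 + 7 = -99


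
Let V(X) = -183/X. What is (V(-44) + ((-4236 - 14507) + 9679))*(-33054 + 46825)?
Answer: -5489575043/44 ≈ -1.2476e+8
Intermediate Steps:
(V(-44) + ((-4236 - 14507) + 9679))*(-33054 + 46825) = (-183/(-44) + ((-4236 - 14507) + 9679))*(-33054 + 46825) = (-183*(-1/44) + (-18743 + 9679))*13771 = (183/44 - 9064)*13771 = -398633/44*13771 = -5489575043/44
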